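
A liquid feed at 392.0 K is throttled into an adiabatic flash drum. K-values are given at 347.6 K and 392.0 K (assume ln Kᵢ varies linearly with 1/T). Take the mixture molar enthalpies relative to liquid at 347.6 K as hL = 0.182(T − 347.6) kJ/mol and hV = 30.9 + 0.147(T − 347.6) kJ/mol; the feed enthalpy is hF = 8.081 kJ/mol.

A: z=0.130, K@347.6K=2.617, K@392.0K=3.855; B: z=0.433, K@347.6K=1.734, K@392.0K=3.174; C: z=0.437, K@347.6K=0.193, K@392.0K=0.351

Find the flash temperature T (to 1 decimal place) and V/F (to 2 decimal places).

Adiabatic flash: solve Rachford–Rice at each trial T, then check hF = ψ·hV(T) + (1−ψ)·hL(T).
  T = 347.6 K: K = (2.617, 1.734, 0.193), RR gives ψ = 0.220, H_out = 6.794 kJ/mol
  T = 392.0 K: K = (3.855, 3.174, 0.351), RR gives ψ = 0.678, H_out = 27.990 kJ/mol
  T = 369.8 K: K = (3.213, 2.389, 0.265), RR gives ψ = 0.484, H_out = 18.620 kJ/mol
  T = 358.7 K: K = (2.909, 2.045, 0.227), RR gives ψ = 0.369, H_out = 13.275 kJ/mol
  T = 353.1 K: K = (2.760, 1.884, 0.210), RR gives ψ = 0.299, H_out = 10.198 kJ/mol
  T = 350.4 K: K = (2.690, 1.810, 0.201), RR gives ψ = 0.262, H_out = 8.582 kJ/mol
  T = 349.0 K: K = (2.653, 1.772, 0.197), RR gives ψ = 0.241, H_out = 7.703 kJ/mol
Linear interpolation between T = 349.0 (H_out = 7.703) and T = 350.4 (H_out = 8.582) on hF = 8.081 gives T ≈ 349.6 K, at which ψ = 0.25.

T = 349.6 K, V/F = 0.25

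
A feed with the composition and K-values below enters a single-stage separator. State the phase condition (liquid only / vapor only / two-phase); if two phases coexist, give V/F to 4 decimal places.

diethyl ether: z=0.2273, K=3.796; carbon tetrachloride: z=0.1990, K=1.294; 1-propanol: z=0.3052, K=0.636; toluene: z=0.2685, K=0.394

two-phase, V/F = 0.4119

ΣzᵢKᵢ = 1.4202; Σzᵢ/Kᵢ = 1.3750.
Both exceed 1, so a two-phase solution exists.
Let ψ = V/F and solve Σ zᵢ(Kᵢ−1)/(1+ψ(Kᵢ−1)) = 0.
Iterate (Newton) starting at ψ = 0.5:
  ψ = 0.5000: g = -0.05322, g' = -0.5855 → ψ = 0.4091
  ψ = 0.4091: g = 0.00179, g' = -0.6305 → ψ = 0.4119
Converged at ψ = 0.4119.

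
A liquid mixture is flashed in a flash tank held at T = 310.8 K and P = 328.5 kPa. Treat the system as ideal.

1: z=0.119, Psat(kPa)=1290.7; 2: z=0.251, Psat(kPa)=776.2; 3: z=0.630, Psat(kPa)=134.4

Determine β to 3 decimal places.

β = 0.272

Raoult's law: Kᵢ = Pᵢˢᵃᵗ/P = Pᵢˢᵃᵗ/328.5.
  K_1 = 1290.7/328.5 = 3.92907, K_2 = 776.2/328.5 = 2.36286, K_3 = 134.4/328.5 = 0.40913
Newton iteration, β⁰ = 0.6:
  β = 0.600: g = -0.2621, g' = -0.803 → β = 0.274
  β = 0.274: g = -0.0015, g' = -0.875 → β = 0.272
Converged at β = 0.272.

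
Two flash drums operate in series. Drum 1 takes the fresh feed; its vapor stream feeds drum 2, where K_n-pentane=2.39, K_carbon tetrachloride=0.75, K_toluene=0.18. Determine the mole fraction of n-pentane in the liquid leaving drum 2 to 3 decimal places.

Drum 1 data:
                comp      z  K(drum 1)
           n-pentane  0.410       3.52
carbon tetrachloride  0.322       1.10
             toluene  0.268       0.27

Drum 1:
Let ψ₁ = V/F and solve Σ zᵢ(Kᵢ−1)/(1+ψ₁(Kᵢ−1)) = 0.
Check two-phase: ΣzᵢKᵢ = 1.870 > 1 and Σzᵢ/Kᵢ = 1.402 > 1, so g(0) = 0.870 > 0 and g(1) = -0.402 < 0.
Iterate (Newton) starting at ψ₁ = 0.5:
  ψ₁ = 0.500: g = 0.1797, g' = -0.867 → ψ₁ = 0.707
  ψ₁ = 0.707: g = -0.0031, g' = -0.950 → ψ₁ = 0.704
Converged at ψ₁ = 0.704.
Drum-1 compositions:
  n-pentane: x = 0.148, y = 0.520
  carbon tetrachloride: x = 0.301, y = 0.331
  toluene: x = 0.551, y = 0.149
Drum-2 feed = drum-1 vapor: z₂ = (0.5202, 0.3309, 0.1489).
Drum 2:
Rachford–Rice: g(ψ₂) = Σ zᵢ(Kᵢ−1)/(1+ψ₂(Kᵢ−1)) = 0.
Feasibility: ΣzᵢKᵢ = 1.518, Σzᵢ/Kᵢ = 1.486 — both > 1, two phases present.
Iterate (Newton) starting at ψ₂ = 0.5:
  ψ₂ = 0.500: g = 0.1252, g' = -0.664 → ψ₂ = 0.688
  ψ₂ = 0.688: g = -0.0107, g' = -0.820 → ψ₂ = 0.675
Converged at ψ₂ = 0.675.
  n-pentane: x = 0.268, y = 0.641
  carbon tetrachloride: x = 0.398, y = 0.299
  toluene: x = 0.334, y = 0.060

x_n-pentane (drum 2) = 0.268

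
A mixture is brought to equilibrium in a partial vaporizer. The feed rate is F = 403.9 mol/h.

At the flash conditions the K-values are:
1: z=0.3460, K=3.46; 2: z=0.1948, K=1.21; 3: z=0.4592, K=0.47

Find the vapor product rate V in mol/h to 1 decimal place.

Rachford–Rice: g(ψ) = Σ zᵢ(Kᵢ−1)/(1+ψ(Kᵢ−1)) = 0.
g(0) = ΣzᵢKᵢ − 1 = 0.6487 and g(1) = 1 − Σzᵢ/Kᵢ = -0.2380, so a root lies in (0, 1).
Iterate (Newton) starting at ψ = 0.5:
  ψ = 0.5000: g = 0.08758, g' = -0.6669 → ψ = 0.6313
  ψ = 0.6313: g = 0.00374, g' = -0.6193 → ψ = 0.6374
Converged at ψ = 0.6374.
Then V = ψ·F = 0.6374·403.9 = 257.4 mol/h and L = F − V = 146.5 mol/h.

V = 257.4 mol/h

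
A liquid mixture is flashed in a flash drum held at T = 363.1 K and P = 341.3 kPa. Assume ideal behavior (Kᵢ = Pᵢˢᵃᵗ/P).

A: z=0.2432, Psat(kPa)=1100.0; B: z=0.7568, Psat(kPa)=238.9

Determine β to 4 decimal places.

β = 0.4701

Raoult's law: Kᵢ = Pᵢˢᵃᵗ/P = Pᵢˢᵃᵗ/341.3.
  K_A = 1100.0/341.3 = 3.222971, K_B = 238.9/341.3 = 0.699971
Rachford–Rice: g(β) = Σ zᵢ(Kᵢ−1)/(1+β(Kᵢ−1)) = 0.
g(0) = ΣzᵢKᵢ − 1 = 0.3136 and g(1) = 1 − Σzᵢ/Kᵢ = -0.1566, so a root lies in (0, 1).
Binary case is linear: z₁(K₁−1)(1+β(K₂−1)) + z₂(K₂−1)(1+β(K₁−1)) = 0
⇒ β = [z₁(K₁−1)+z₂(K₂−1)] / [−(K₁−1)(K₂−1)] = 0.31356/0.66696 = 0.4701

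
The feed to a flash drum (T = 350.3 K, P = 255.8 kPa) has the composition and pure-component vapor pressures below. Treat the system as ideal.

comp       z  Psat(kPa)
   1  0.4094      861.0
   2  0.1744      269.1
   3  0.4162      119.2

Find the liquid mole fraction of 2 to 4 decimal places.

Raoult's law: Kᵢ = Pᵢˢᵃᵗ/P = Pᵢˢᵃᵗ/255.8.
  K_1 = 861.0/255.8 = 3.365911, K_2 = 269.1/255.8 = 1.051994, K_3 = 119.2/255.8 = 0.465989
Let ψ = V/F and solve Σ zᵢ(Kᵢ−1)/(1+ψ(Kᵢ−1)) = 0.
Check two-phase: ΣzᵢKᵢ = 1.7554 > 1 and Σzᵢ/Kᵢ = 1.1806 > 1, so g(0) = 0.7554 > 0 and g(1) = -0.1806 < 0.
Newton–Raphson from ψ = 0.5:
  ψ = 0.5000: g = 0.14933, g' = -0.7023 → ψ = 0.7127
  ψ = 0.7127: g = 0.01054, g' = -0.6274 → ψ = 0.7295
Converged at ψ = 0.7295.
Compositions from xᵢ = zᵢ/(1+ψ(Kᵢ−1)), yᵢ = Kᵢxᵢ:
  1: x = 0.1502, y = 0.5055
  2: x = 0.1680, y = 0.1768
  3: x = 0.6818, y = 0.3177

x_2 = 0.1680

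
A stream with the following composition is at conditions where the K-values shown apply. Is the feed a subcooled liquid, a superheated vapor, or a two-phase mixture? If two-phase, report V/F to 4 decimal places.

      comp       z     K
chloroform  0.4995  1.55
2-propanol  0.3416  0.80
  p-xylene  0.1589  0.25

two-phase, V/F = 0.3336

ΣzᵢKᵢ = 1.0872; Σzᵢ/Kᵢ = 1.3849.
Both exceed 1, so a two-phase solution exists.
Material balance + equilibrium reduce to Σ zᵢ(Kᵢ−1)/(1+ψ(Kᵢ−1)) = 0.
Newton iteration, ψ⁰ = 0.5:
  ψ = 0.5000: g = -0.05112, g' = -0.3386 → ψ = 0.3490
  ψ = 0.3490: g = -0.00440, g' = -0.2862 → ψ = 0.3337
  ψ = 0.3337: g = -0.00003, g' = -0.2826 → ψ = 0.3336
Converged at ψ = 0.3336.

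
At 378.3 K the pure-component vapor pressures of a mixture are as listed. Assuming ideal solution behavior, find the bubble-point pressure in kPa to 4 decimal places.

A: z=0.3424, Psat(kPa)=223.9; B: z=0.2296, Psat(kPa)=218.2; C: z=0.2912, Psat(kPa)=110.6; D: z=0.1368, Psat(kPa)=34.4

Pbub = 163.6747 kPa

At the bubble point ψ → 0, so ΣzᵢKᵢ = 1 with Kᵢ = Pᵢˢᵃᵗ/P ⇒ P = ΣzᵢPᵢˢᵃᵗ.
P = 0.3424·223.9 + 0.2296·218.2 + 0.2912·110.6 + 0.1368·34.4 = 163.6747 kPa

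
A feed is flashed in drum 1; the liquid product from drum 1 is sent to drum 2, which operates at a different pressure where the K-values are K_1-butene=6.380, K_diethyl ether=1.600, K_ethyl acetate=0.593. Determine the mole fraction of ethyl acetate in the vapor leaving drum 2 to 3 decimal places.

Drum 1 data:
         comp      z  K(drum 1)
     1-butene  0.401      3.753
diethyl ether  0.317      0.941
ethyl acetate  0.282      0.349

y_ethyl acetate (drum 2) = 0.435

Drum 1:
Material balance + equilibrium reduce to Σ zᵢ(Kᵢ−1)/(1+ψ₁(Kᵢ−1)) = 0.
g(0) = ΣzᵢKᵢ − 1 = 0.902 and g(1) = 1 − Σzᵢ/Kᵢ = -0.252, so a root lies in (0, 1).
Newton iteration, ψ₁⁰ = 0.5:
  ψ₁ = 0.500: g = 0.1731, g' = -0.802 → ψ₁ = 0.716
  ψ₁ = 0.716: g = 0.0083, g' = -0.765 → ψ₁ = 0.727
Converged at ψ₁ = 0.727.
Drum-1 compositions:
  1-butene: x = 0.134, y = 0.502
  diethyl ether: x = 0.331, y = 0.312
  ethyl acetate: x = 0.535, y = 0.187
Drum-2 feed = drum-1 liquid: z₂ = (0.1336, 0.3312, 0.5352).
Drum 2:
Let ψ₂ = V/F and solve Σ zᵢ(Kᵢ−1)/(1+ψ₂(Kᵢ−1)) = 0.
Check two-phase: ΣzᵢKᵢ = 1.700 > 1 and Σzᵢ/Kᵢ = 1.130 > 1, so g(0) = 0.700 > 0 and g(1) = -0.130 < 0.
Iterate (Newton) starting at ψ₂ = 0.56:
  ψ₂ = 0.560: g = 0.0458, g' = -0.456 → ψ₂ = 0.661
  ψ₂ = 0.661: g = 0.0023, g' = -0.414 → ψ₂ = 0.666
Converged at ψ₂ = 0.666.
  1-butene: x = 0.029, y = 0.186
  diethyl ether: x = 0.237, y = 0.379
  ethyl acetate: x = 0.734, y = 0.435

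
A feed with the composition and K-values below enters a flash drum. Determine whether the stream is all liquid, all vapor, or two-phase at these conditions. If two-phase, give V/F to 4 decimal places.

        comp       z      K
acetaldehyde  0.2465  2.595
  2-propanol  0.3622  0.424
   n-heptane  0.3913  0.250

all liquid

ΣzᵢKᵢ = 0.8911; Σzᵢ/Kᵢ = 2.5144.
Since ΣzᵢKᵢ < 1 the mixture is below its bubble point — single liquid phase.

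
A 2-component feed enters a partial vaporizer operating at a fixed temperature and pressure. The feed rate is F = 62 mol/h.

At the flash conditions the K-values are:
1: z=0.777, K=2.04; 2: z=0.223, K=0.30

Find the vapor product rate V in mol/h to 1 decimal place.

V = 55.5 mol/h

Newton iteration, ψ⁰ = 0.62:
  ψ = 0.620: g = 0.2155, g' = -0.652 → ψ = 0.951
  ψ = 0.951: g = -0.0603, g' = -1.189 → ψ = 0.900
  ψ = 0.900: g = -0.0045, g' = -1.022 → ψ = 0.896
Converged at ψ = 0.896.
Then V = ψ·F = 0.8956·62 = 55.5 mol/h and L = F − V = 6.5 mol/h.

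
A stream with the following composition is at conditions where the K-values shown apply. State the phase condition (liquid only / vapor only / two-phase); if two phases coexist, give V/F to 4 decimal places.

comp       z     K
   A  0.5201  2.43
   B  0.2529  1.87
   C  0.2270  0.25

ΣzᵢKᵢ = 1.7935; Σzᵢ/Kᵢ = 1.2573.
Both exceed 1, so a two-phase solution exists.
Material balance + equilibrium reduce to Σ zᵢ(Kᵢ−1)/(1+ψ(Kᵢ−1)) = 0.
Iterate (Newton) starting at ψ = 0.57:
  ψ = 0.5700: g = 0.25946, g' = -0.7979 → ψ = 0.8952
  ψ = 0.8952: g = -0.06817, g' = -1.4474 → ψ = 0.8481
  ψ = 0.8481: g = -0.00504, g' = -1.2445 → ψ = 0.8440
Converged at ψ = 0.8440.

two-phase, V/F = 0.8440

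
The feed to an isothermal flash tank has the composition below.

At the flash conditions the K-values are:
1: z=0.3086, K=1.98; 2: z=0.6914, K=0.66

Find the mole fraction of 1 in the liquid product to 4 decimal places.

x_1 = 0.2576

Rachford–Rice: g(ψ) = Σ zᵢ(Kᵢ−1)/(1+ψ(Kᵢ−1)) = 0.
Check two-phase: ΣzᵢKᵢ = 1.0674 > 1 and Σzᵢ/Kᵢ = 1.2034 > 1, so g(0) = 0.0674 > 0 and g(1) = -0.2034 < 0.
Iterate (Newton) starting at ψ = 0.34:
  ψ = 0.3400: g = -0.03896, g' = -0.2689 → ψ = 0.1951
  ψ = 0.1951: g = 0.00210, g' = -0.3005 → ψ = 0.2021
Converged at ψ = 0.2021.
Compositions from xᵢ = zᵢ/(1+ψ(Kᵢ−1)), yᵢ = Kᵢxᵢ:
  1: x = 0.2576, y = 0.5100
  2: x = 0.7424, y = 0.4900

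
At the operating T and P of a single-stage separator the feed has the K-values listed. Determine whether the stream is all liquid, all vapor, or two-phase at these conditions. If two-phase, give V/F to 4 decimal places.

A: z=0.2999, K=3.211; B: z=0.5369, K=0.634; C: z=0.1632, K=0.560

ΣzᵢKᵢ = 1.3948; Σzᵢ/Kᵢ = 1.2317.
Both exceed 1, so a two-phase solution exists.
Newton–Raphson from ψ = 0.5:
  ψ = 0.5000: g = -0.01766, g' = -0.4904 → ψ = 0.4640
  ψ = 0.4640: g = 0.00037, g' = -0.5114 → ψ = 0.4647
Converged at ψ = 0.4647.

two-phase, V/F = 0.4647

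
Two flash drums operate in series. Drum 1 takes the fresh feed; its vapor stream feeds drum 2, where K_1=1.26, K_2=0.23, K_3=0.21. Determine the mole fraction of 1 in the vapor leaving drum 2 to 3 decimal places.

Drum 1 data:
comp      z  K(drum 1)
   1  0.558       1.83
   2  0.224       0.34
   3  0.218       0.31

y_1 (drum 2) = 0.945

Drum 1:
Material balance + equilibrium reduce to Σ zᵢ(Kᵢ−1)/(1+ψ₁(Kᵢ−1)) = 0.
Feasibility: ΣzᵢKᵢ = 1.165, Σzᵢ/Kᵢ = 1.667 — both > 1, two phases present.
Newton iteration, ψ₁⁰ = 0.69:
  ψ₁ = 0.690: g = -0.2641, g' = -0.863 → ψ₁ = 0.384
  ψ₁ = 0.384: g = -0.0514, g' = -0.588 → ψ₁ = 0.296
  ψ₁ = 0.296: g = -0.0012, g' = -0.562 → ψ₁ = 0.294
Converged at ψ₁ = 0.294.
Drum-1 compositions:
  1: x = 0.448, y = 0.821
  2: x = 0.278, y = 0.095
  3: x = 0.274, y = 0.085
Drum-2 feed = drum-1 vapor: z₂ = (0.8207, 0.0945, 0.0848).
Drum 2:
Material balance + equilibrium reduce to Σ zᵢ(Kᵢ−1)/(1+ψ₂(Kᵢ−1)) = 0.
Check two-phase: ΣzᵢKᵢ = 1.074 > 1 and Σzᵢ/Kᵢ = 1.466 > 1, so g(0) = 0.074 > 0 and g(1) = -0.466 < 0.
Iterate (Newton) starting at ψ₂ = 0.5:
  ψ₂ = 0.500: g = -0.0402, g' = -0.336 → ψ₂ = 0.380
  ψ₂ = 0.380: g = -0.0045, g' = -0.266 → ψ₂ = 0.363
Converged at ψ₂ = 0.363.
  1: x = 0.750, y = 0.945
  2: x = 0.131, y = 0.030
  3: x = 0.119, y = 0.025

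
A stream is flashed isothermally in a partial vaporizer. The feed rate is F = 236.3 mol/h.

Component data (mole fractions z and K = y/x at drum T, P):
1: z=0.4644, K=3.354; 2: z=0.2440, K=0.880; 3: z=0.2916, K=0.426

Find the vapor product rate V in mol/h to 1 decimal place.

V = 202.6 mol/h

Rachford–Rice: g(V/F) = Σ zᵢ(Kᵢ−1)/(1+V/F(Kᵢ−1)) = 0.
Feasibility: ΣzᵢKᵢ = 1.8965, Σzᵢ/Kᵢ = 1.1002 — both > 1, two phases present.
Newton iteration, V/F⁰ = 0.5:
  V/F = 0.5000: g = 0.23626, g' = -0.7359 → V/F = 0.8210
  V/F = 0.8210: g = 0.02372, g' = -0.6472 → V/F = 0.8577
  V/F = 0.8577: g = -0.00021, g' = -0.6595 → V/F = 0.8574
Converged at V/F = 0.8574.
Then V = V/F·F = 0.8574·236.3 = 202.6 mol/h and L = F − V = 33.7 mol/h.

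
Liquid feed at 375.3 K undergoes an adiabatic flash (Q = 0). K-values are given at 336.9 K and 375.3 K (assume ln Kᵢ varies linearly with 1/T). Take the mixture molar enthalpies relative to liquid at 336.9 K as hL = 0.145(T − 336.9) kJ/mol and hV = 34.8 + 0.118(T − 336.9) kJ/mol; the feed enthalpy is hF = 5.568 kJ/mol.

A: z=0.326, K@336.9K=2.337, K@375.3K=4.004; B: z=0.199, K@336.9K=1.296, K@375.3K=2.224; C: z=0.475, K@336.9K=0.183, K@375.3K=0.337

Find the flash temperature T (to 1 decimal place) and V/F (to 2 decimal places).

T = 338.7 K, V/F = 0.15

Adiabatic flash: solve Rachford–Rice at each trial T, then check hF = ψ·hV(T) + (1−ψ)·hL(T).
  T = 336.9 K: K = (2.337, 1.296, 0.183), RR gives ψ = 0.123, H_out = 4.268 kJ/mol
  T = 375.3 K: K = (4.004, 2.224, 0.337), RR gives ψ = 0.568, H_out = 24.758 kJ/mol
  T = 356.1 K: K = (3.104, 1.723, 0.252), RR gives ψ = 0.378, H_out = 15.744 kJ/mol
  T = 346.5 K: K = (2.704, 1.500, 0.216), RR gives ψ = 0.265, H_out = 10.560 kJ/mol
  T = 341.7 K: K = (2.516, 1.396, 0.199), RR gives ψ = 0.199, H_out = 7.600 kJ/mol
  T = 339.3 K: K = (2.426, 1.345, 0.191), RR gives ψ = 0.162, H_out = 5.988 kJ/mol
Linear interpolation between T = 336.9 (H_out = 4.268) and T = 339.3 (H_out = 5.988) on hF = 5.568 gives T ≈ 338.7 K, at which ψ = 0.15.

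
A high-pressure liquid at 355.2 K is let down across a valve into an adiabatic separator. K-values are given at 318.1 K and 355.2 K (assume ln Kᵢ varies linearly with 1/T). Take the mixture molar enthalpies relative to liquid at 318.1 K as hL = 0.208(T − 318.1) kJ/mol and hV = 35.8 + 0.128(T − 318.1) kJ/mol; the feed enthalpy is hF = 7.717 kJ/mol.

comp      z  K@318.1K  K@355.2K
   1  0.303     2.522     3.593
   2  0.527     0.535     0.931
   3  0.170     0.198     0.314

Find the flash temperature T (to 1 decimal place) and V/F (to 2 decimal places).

T = 324.0 K, V/F = 0.18

Adiabatic flash: solve Rachford–Rice at each trial T, then check hF = ψ·hV(T) + (1−ψ)·hL(T).
  T = 318.1 K: K = (2.522, 0.535, 0.198), RR gives ψ = 0.094, H_out = 3.353 kJ/mol
  T = 355.2 K: K = (3.593, 0.931, 0.314), RR gives ψ = 0.729, H_out = 31.666 kJ/mol
  T = 336.6 K: K = (3.038, 0.716, 0.252), RR gives ψ = 0.384, H_out = 17.039 kJ/mol
  T = 327.4 K: K = (2.777, 0.622, 0.224), RR gives ψ = 0.235, H_out = 10.169 kJ/mol
  T = 322.8 K: K = (2.650, 0.578, 0.211), RR gives ψ = 0.165, H_out = 6.806 kJ/mol
  T = 325.1 K: K = (2.713, 0.600, 0.218), RR gives ψ = 0.199, H_out = 8.486 kJ/mol
Linear interpolation between T = 322.8 (H_out = 6.806) and T = 325.1 (H_out = 8.486) on hF = 7.717 gives T ≈ 324.0 K, at which ψ = 0.18.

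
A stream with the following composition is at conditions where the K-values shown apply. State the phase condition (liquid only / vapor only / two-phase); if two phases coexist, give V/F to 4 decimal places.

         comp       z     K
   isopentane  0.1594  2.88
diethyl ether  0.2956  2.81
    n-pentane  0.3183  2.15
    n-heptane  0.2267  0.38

vapor only

ΣzᵢKᵢ = 2.0602; Σzᵢ/Kᵢ = 0.9052.
Since Σzᵢ/Kᵢ < 1 the mixture is above its dew point — single vapor phase.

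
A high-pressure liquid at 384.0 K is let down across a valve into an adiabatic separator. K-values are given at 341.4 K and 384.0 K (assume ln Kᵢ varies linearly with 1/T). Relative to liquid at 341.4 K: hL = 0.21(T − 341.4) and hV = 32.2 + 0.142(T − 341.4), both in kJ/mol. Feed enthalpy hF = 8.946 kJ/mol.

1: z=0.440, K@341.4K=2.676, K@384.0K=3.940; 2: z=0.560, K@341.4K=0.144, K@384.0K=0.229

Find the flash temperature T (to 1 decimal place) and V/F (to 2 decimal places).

T = 349.5 K, V/F = 0.23

Adiabatic flash: solve Rachford–Rice at each trial T, then check hF = ψ·hV(T) + (1−ψ)·hL(T).
  T = 341.4 K: K = (2.676, 0.144), RR gives ψ = 0.180, H_out = 5.792 kJ/mol
  T = 384.0 K: K = (3.940, 0.229), RR gives ψ = 0.380, H_out = 20.087 kJ/mol
  T = 362.7 K: K = (3.284, 0.184), RR gives ψ = 0.294, H_out = 13.517 kJ/mol
  T = 352.0 K: K = (2.972, 0.163), RR gives ψ = 0.242, H_out = 9.843 kJ/mol
  T = 346.7 K: K = (2.823, 0.154), RR gives ψ = 0.213, H_out = 7.880 kJ/mol
  T = 349.4 K: K = (2.898, 0.158), RR gives ψ = 0.228, H_out = 8.894 kJ/mol
  T = 350.7 K: K = (2.935, 0.161), RR gives ψ = 0.235, H_out = 9.371 kJ/mol
Linear interpolation between T = 349.4 (H_out = 8.894) and T = 350.7 (H_out = 9.371) on hF = 8.946 gives T ≈ 349.5 K, at which ψ = 0.23.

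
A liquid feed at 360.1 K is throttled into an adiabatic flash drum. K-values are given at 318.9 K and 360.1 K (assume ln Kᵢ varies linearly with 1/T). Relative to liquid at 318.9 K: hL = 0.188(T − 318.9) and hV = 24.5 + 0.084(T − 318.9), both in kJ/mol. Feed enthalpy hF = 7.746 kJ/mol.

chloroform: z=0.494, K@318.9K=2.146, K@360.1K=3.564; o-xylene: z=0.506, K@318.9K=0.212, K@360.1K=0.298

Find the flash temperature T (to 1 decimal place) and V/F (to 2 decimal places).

T = 326.1 K, V/F = 0.27

Adiabatic flash: solve Rachford–Rice at each trial T, then check hF = ψ·hV(T) + (1−ψ)·hL(T).
  T = 318.9 K: K = (2.146, 0.212), RR gives ψ = 0.185, H_out = 4.542 kJ/mol
  T = 360.1 K: K = (3.564, 0.298), RR gives ψ = 0.506, H_out = 17.982 kJ/mol
  T = 339.5 K: K = (2.808, 0.254), RR gives ψ = 0.382, H_out = 12.422 kJ/mol
  T = 329.2 K: K = (2.465, 0.233), RR gives ψ = 0.298, H_out = 8.930 kJ/mol
  T = 324.0 K: K = (2.301, 0.222), RR gives ψ = 0.246, H_out = 6.860 kJ/mol
  T = 326.6 K: K = (2.382, 0.227), RR gives ψ = 0.273, H_out = 7.927 kJ/mol
  T = 325.3 K: K = (2.342, 0.225), RR gives ψ = 0.260, H_out = 7.402 kJ/mol
  T = 326.0 K: K = (2.364, 0.226), RR gives ψ = 0.267, H_out = 7.687 kJ/mol
Linear interpolation between T = 326.0 (H_out = 7.687) and T = 326.6 (H_out = 7.927) on hF = 7.746 gives T ≈ 326.1 K, at which ψ = 0.27.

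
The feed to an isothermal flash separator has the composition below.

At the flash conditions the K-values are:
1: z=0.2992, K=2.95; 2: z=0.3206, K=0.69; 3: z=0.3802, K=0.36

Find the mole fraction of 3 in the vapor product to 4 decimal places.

Rachford–Rice: g(ψ) = Σ zᵢ(Kᵢ−1)/(1+ψ(Kᵢ−1)) = 0.
g(0) = ΣzᵢKᵢ − 1 = 0.2407 and g(1) = 1 − Σzᵢ/Kᵢ = -0.6222, so a root lies in (0, 1).
Iterate (Newton) starting at ψ = 0.5:
  ψ = 0.5000: g = -0.18004, g' = -0.6716 → ψ = 0.2319
  ψ = 0.2319: g = 0.00892, g' = -0.7900 → ψ = 0.2432
  ψ = 0.2432: g = 0.00007, g' = -0.7779 → ψ = 0.2433
Converged at ψ = 0.2433.
Compositions from xᵢ = zᵢ/(1+ψ(Kᵢ−1)), yᵢ = Kᵢxᵢ:
  1: x = 0.2029, y = 0.5986
  2: x = 0.3468, y = 0.2393
  3: x = 0.4503, y = 0.1621

y_3 = 0.1621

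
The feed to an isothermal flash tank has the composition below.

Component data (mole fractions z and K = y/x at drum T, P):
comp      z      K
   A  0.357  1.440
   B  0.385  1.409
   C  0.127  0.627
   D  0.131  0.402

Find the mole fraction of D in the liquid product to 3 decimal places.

x_D = 0.269

Let ψ = V/F and solve Σ zᵢ(Kᵢ−1)/(1+ψ(Kᵢ−1)) = 0.
Feasibility: ΣzᵢKᵢ = 1.189, Σzᵢ/Kᵢ = 1.050 — both > 1, two phases present.
Newton–Raphson from ψ = 0.5:
  ψ = 0.500: g = 0.0895, g' = -0.213 → ψ = 0.920
  ψ = 0.920: g = -0.0202, g' = -0.342 → ψ = 0.861
  ψ = 0.861: g = -0.0010, g' = -0.309 → ψ = 0.858
Converged at ψ = 0.858.
Compositions from xᵢ = zᵢ/(1+ψ(Kᵢ−1)), yᵢ = Kᵢxᵢ:
  A: x = 0.259, y = 0.373
  B: x = 0.285, y = 0.402
  C: x = 0.187, y = 0.117
  D: x = 0.269, y = 0.108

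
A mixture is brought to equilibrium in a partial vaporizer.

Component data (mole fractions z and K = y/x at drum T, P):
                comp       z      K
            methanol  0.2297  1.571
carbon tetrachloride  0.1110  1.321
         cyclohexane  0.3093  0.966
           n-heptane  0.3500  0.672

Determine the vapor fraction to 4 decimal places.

Material balance + equilibrium reduce to Σ zᵢ(Kᵢ−1)/(1+ψ(Kᵢ−1)) = 0.
Feasibility: ΣzᵢKᵢ = 1.0415, Σzᵢ/Kᵢ = 1.0713 — both > 1, two phases present.
Newton iteration, ψ⁰ = 0.61:
  ψ = 0.6100: g = -0.02718, g' = -0.1084 → ψ = 0.3593
  ψ = 0.3593: g = -0.00000, g' = -0.1095 → ψ = 0.3592
Converged at ψ = 0.3592.

ψ = 0.3592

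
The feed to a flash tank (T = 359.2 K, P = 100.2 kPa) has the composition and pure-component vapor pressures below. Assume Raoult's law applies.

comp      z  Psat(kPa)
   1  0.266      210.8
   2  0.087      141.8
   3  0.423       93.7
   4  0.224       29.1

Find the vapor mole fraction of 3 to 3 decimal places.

Raoult's law: Kᵢ = Pᵢˢᵃᵗ/P = Pᵢˢᵃᵗ/100.2.
  K_1 = 210.8/100.2 = 2.10379, K_2 = 141.8/100.2 = 1.41517, K_3 = 93.7/100.2 = 0.93513, K_4 = 29.1/100.2 = 0.29042
Material balance + equilibrium reduce to Σ zᵢ(Kᵢ−1)/(1+V/F(Kᵢ−1)) = 0.
Feasibility: ΣzᵢKᵢ = 1.143, Σzᵢ/Kᵢ = 1.412 — both > 1, two phases present.
Newton iteration, V/F⁰ = 0.69:
  V/F = 0.690: g = -0.1454, g' = -0.548 → V/F = 0.425
  V/F = 0.425: g = -0.0252, g' = -0.394 → V/F = 0.361
  V/F = 0.361: g = -0.0004, g' = -0.383 → V/F = 0.360
Converged at V/F = 0.360.
Compositions from xᵢ = zᵢ/(1+V/F(Kᵢ−1)), yᵢ = Kᵢxᵢ:
  1: x = 0.190, y = 0.401
  2: x = 0.076, y = 0.107
  3: x = 0.433, y = 0.405
  4: x = 0.301, y = 0.087

y_3 = 0.405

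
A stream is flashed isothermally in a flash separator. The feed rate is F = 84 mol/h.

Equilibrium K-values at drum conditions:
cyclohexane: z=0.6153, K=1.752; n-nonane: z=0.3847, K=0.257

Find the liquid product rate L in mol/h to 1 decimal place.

Rachford–Rice: g(V/F) = Σ zᵢ(Kᵢ−1)/(1+V/F(Kᵢ−1)) = 0.
Check two-phase: ΣzᵢKᵢ = 1.1769 > 1 and Σzᵢ/Kᵢ = 1.8481 > 1, so g(0) = 0.1769 > 0 and g(1) = -0.8481 < 0.
Binary case is linear: z₁(K₁−1)(1+V/F(K₂−1)) + z₂(K₂−1)(1+V/F(K₁−1)) = 0
⇒ V/F = [z₁(K₁−1)+z₂(K₂−1)] / [−(K₁−1)(K₂−1)] = 0.17687/0.55874 = 0.3166
Then V = V/F·F = 0.3166·84 = 26.6 mol/h and L = F − V = 57.4 mol/h.

L = 57.4 mol/h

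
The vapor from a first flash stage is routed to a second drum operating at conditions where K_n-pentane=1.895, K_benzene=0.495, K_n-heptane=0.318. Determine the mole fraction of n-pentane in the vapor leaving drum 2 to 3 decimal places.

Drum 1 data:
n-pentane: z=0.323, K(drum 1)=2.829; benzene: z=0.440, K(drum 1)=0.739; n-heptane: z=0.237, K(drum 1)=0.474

y_n-pentane (drum 2) = 0.728

Drum 1:
Material balance + equilibrium reduce to Σ zᵢ(Kᵢ−1)/(1+ψ₁(Kᵢ−1)) = 0.
Check two-phase: ΣzᵢKᵢ = 1.351 > 1 and Σzᵢ/Kᵢ = 1.210 > 1, so g(0) = 0.351 > 0 and g(1) = -0.210 < 0.
Newton iteration, ψ₁⁰ = 0.5:
  ψ₁ = 0.500: g = 0.0074, g' = -0.455 → ψ₁ = 0.516
Converged at ψ₁ = 0.516.
Drum-1 compositions:
  n-pentane: x = 0.166, y = 0.470
  benzene: x = 0.509, y = 0.376
  n-heptane: x = 0.325, y = 0.154
Drum-2 feed = drum-1 vapor: z₂ = (0.4700, 0.3758, 0.1542).
Drum 2:
Iterate (Newton) starting at ψ₂ = 0.5:
  ψ₂ = 0.500: g = -0.1229, g' = -0.516 → ψ₂ = 0.262
  ψ₂ = 0.262: g = -0.0060, g' = -0.481 → ψ₂ = 0.249
Converged at ψ₂ = 0.249.
  n-pentane: x = 0.384, y = 0.728
  benzene: x = 0.430, y = 0.213
  n-heptane: x = 0.186, y = 0.059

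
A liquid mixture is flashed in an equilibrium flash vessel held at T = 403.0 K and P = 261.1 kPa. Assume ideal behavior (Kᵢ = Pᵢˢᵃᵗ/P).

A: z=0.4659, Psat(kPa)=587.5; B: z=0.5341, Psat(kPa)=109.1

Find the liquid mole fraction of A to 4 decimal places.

x_A = 0.3177

Raoult's law: Kᵢ = Pᵢˢᵃᵗ/P = Pᵢˢᵃᵗ/261.1.
  K_A = 587.5/261.1 = 2.250096, K_B = 109.1/261.1 = 0.417848
Binary case is linear: z₁(K₁−1)(1+β(K₂−1)) + z₂(K₂−1)(1+β(K₁−1)) = 0
⇒ β = [z₁(K₁−1)+z₂(K₂−1)] / [−(K₁−1)(K₂−1)] = 0.27149/0.72775 = 0.3731
Compositions from xᵢ = zᵢ/(1+β(Kᵢ−1)), yᵢ = Kᵢxᵢ:
  A: x = 0.3177, y = 0.7149
  B: x = 0.6823, y = 0.2851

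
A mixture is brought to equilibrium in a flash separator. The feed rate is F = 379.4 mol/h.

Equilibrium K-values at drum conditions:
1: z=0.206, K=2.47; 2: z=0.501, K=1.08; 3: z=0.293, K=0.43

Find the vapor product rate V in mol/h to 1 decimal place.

V = 166.6 mol/h

Material balance + equilibrium reduce to Σ zᵢ(Kᵢ−1)/(1+V/F(Kᵢ−1)) = 0.
Feasibility: ΣzᵢKᵢ = 1.176, Σzᵢ/Kᵢ = 1.229 — both > 1, two phases present.
Newton iteration, V/F⁰ = 0.5:
  V/F = 0.500: g = -0.0205, g' = -0.337 → V/F = 0.439
Converged at V/F = 0.439.
Then V = V/F·F = 0.4391·379.4 = 166.6 mol/h and L = F − V = 212.8 mol/h.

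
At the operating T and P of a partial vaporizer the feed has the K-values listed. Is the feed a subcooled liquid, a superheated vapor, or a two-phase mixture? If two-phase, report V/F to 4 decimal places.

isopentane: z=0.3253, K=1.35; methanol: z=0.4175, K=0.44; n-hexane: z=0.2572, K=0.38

ΣzᵢKᵢ = 0.7206; Σzᵢ/Kᵢ = 1.8667.
Since ΣzᵢKᵢ < 1 the mixture is below its bubble point — single liquid phase.

subcooled liquid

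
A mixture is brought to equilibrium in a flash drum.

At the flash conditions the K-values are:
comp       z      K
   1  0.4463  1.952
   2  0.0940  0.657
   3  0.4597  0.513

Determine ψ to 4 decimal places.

Let ψ = V/F and solve Σ zᵢ(Kᵢ−1)/(1+ψ(Kᵢ−1)) = 0.
Check two-phase: ΣzᵢKᵢ = 1.1688 > 1 and Σzᵢ/Kᵢ = 1.2678 > 1, so g(0) = 0.1688 > 0 and g(1) = -0.2678 < 0.
Iterate (Newton) starting at ψ = 0.57:
  ψ = 0.5700: g = -0.07455, g' = -0.3960 → ψ = 0.3817
  ψ = 0.3817: g = -0.00046, g' = -0.3967 → ψ = 0.3806
Converged at ψ = 0.3806.

ψ = 0.3806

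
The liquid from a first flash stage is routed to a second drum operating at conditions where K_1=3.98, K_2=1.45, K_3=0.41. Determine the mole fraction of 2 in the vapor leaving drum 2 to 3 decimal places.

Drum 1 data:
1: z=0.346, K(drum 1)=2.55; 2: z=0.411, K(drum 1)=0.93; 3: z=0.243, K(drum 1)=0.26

Drum 1:
Newton–Raphson from ψ₁ = 0.5:
  ψ₁ = 0.500: g = -0.0131, g' = -0.601 → ψ₁ = 0.478
Converged at ψ₁ = 0.478.
Drum-1 compositions:
  1: x = 0.199, y = 0.507
  2: x = 0.425, y = 0.395
  3: x = 0.376, y = 0.098
Drum-2 feed = drum-1 liquid: z₂ = (0.1987, 0.4252, 0.3760).
Drum 2:
Iterate (Newton) starting at ψ₂ = 0.5:
  ψ₂ = 0.500: g = 0.0793, g' = -0.605 → ψ₂ = 0.631
  ψ₂ = 0.631: g = 0.0012, g' = -0.597 → ψ₂ = 0.633
Converged at ψ₂ = 0.633.
  1: x = 0.069, y = 0.274
  2: x = 0.331, y = 0.480
  3: x = 0.600, y = 0.246

y_2 (drum 2) = 0.480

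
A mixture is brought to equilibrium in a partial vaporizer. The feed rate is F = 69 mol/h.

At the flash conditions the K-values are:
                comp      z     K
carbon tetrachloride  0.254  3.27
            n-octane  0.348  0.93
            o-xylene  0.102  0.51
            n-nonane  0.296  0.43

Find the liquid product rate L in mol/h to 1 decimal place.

Newton iteration, V/F⁰ = 0.64:
  V/F = 0.640: g = -0.1289, g' = -0.510 → V/F = 0.387
  V/F = 0.387: g = 0.0036, g' = -0.568 → V/F = 0.394
Converged at V/F = 0.394.
Then V = V/F·F = 0.3936·69 = 27.2 mol/h and L = F − V = 41.8 mol/h.

L = 41.8 mol/h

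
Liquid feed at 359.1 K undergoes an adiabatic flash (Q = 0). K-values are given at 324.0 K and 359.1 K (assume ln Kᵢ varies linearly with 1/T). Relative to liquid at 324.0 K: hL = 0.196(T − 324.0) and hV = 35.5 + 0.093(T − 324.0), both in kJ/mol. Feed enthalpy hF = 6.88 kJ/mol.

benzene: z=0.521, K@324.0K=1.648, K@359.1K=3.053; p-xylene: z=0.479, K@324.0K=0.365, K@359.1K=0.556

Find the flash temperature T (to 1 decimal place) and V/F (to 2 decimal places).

Adiabatic flash: solve Rachford–Rice at each trial T, then check hF = ψ·hV(T) + (1−ψ)·hL(T).
  T = 324.0 K: K = (1.648, 0.365), RR gives ψ = 0.081, H_out = 2.885 kJ/mol
  T = 359.1 K: K = (3.053, 0.556), RR gives ψ = 0.940, H_out = 36.855 kJ/mol
  T = 341.6 K: K = (2.281, 0.456), RR gives ψ = 0.583, H_out = 23.095 kJ/mol
  T = 332.8 K: K = (1.947, 0.409), RR gives ψ = 0.376, H_out = 14.727 kJ/mol
  T = 328.4 K: K = (1.793, 0.387), RR gives ψ = 0.246, H_out = 9.473 kJ/mol
  T = 326.2 K: K = (1.720, 0.376), RR gives ψ = 0.169, H_out = 6.392 kJ/mol
Linear interpolation between T = 326.2 (H_out = 6.392) and T = 328.4 (H_out = 9.473) on hF = 6.88 gives T ≈ 326.5 K, at which ψ = 0.18.

T = 326.5 K, V/F = 0.18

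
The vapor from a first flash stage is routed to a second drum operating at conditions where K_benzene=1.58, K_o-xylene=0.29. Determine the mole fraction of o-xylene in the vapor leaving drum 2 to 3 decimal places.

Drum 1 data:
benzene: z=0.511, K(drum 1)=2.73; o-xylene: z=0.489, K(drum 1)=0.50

y_o-xylene (drum 2) = 0.130

Drum 1:
Let ψ₁ = V/F and solve Σ zᵢ(Kᵢ−1)/(1+ψ₁(Kᵢ−1)) = 0.
g(0) = ΣzᵢKᵢ − 1 = 0.640 and g(1) = 1 − Σzᵢ/Kᵢ = -0.165, so a root lies in (0, 1).
Newton–Raphson from ψ₁ = 0.5:
  ψ₁ = 0.500: g = 0.1480, g' = -0.657 → ψ₁ = 0.725
  ψ₁ = 0.725: g = 0.0085, g' = -0.602 → ψ₁ = 0.739
Converged at ψ₁ = 0.739.
Drum-1 compositions:
  benzene: x = 0.224, y = 0.612
  o-xylene: x = 0.776, y = 0.388
Drum-2 feed = drum-1 vapor: z₂ = (0.6121, 0.3879).
Drum 2:
Material balance + equilibrium reduce to Σ zᵢ(Kᵢ−1)/(1+ψ₂(Kᵢ−1)) = 0.
g(0) = ΣzᵢKᵢ − 1 = 0.080 and g(1) = 1 − Σzᵢ/Kᵢ = -0.725, so a root lies in (0, 1).
Newton–Raphson from ψ₂ = 0.37:
  ψ₂ = 0.370: g = -0.0812, g' = -0.499 → ψ₂ = 0.207
  ψ₂ = 0.207: g = -0.0060, g' = -0.433 → ψ₂ = 0.193
Converged at ψ₂ = 0.193.
  benzene: x = 0.550, y = 0.870
  o-xylene: x = 0.450, y = 0.130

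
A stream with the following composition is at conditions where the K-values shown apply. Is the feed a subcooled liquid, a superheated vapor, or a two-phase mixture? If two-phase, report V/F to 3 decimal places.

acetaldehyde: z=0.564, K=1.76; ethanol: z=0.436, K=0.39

ΣzᵢKᵢ = 1.163; Σzᵢ/Kᵢ = 1.438.
Both exceed 1, so a two-phase solution exists.
Let ψ = V/F and solve Σ zᵢ(Kᵢ−1)/(1+ψ(Kᵢ−1)) = 0.
Binary case is linear: z₁(K₁−1)(1+ψ(K₂−1)) + z₂(K₂−1)(1+ψ(K₁−1)) = 0
⇒ ψ = [z₁(K₁−1)+z₂(K₂−1)] / [−(K₁−1)(K₂−1)] = 0.1627/0.4636 = 0.351

two-phase, V/F = 0.351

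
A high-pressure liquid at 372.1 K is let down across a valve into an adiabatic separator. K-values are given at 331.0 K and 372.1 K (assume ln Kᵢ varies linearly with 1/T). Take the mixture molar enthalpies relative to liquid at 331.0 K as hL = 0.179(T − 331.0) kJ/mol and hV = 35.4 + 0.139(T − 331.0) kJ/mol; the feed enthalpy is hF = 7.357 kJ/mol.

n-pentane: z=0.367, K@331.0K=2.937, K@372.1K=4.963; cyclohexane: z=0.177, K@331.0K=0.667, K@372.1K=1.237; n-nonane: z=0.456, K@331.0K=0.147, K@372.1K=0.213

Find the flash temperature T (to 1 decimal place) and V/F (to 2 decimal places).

Adiabatic flash: solve Rachford–Rice at each trial T, then check hF = ψ·hV(T) + (1−ψ)·hL(T).
  T = 331.0 K: K = (2.937, 0.667, 0.147), RR gives ψ = 0.184, H_out = 6.511 kJ/mol
  T = 372.1 K: K = (4.963, 1.237, 0.213), RR gives ψ = 0.453, H_out = 22.660 kJ/mol
  T = 351.6 K: K = (3.879, 0.926, 0.179), RR gives ψ = 0.341, H_out = 15.470 kJ/mol
  T = 341.3 K: K = (3.390, 0.790, 0.163), RR gives ψ = 0.270, H_out = 11.297 kJ/mol
  T = 336.1 K: K = (3.156, 0.726, 0.155), RR gives ψ = 0.229, H_out = 8.975 kJ/mol
  T = 333.6 K: K = (3.048, 0.697, 0.151), RR gives ψ = 0.208, H_out = 7.793 kJ/mol
  T = 332.3 K: K = (2.992, 0.682, 0.149), RR gives ψ = 0.196, H_out = 7.159 kJ/mol
Linear interpolation between T = 332.3 (H_out = 7.159) and T = 333.6 (H_out = 7.793) on hF = 7.357 gives T ≈ 332.7 K, at which ψ = 0.20.

T = 332.7 K, V/F = 0.20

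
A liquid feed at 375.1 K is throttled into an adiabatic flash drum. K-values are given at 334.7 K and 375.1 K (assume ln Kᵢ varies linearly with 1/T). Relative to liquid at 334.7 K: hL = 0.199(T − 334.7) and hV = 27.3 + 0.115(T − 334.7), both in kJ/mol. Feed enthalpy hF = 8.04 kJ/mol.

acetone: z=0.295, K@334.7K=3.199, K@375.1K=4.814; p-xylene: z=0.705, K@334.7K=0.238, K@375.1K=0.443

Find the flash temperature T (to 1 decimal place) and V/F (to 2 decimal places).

Adiabatic flash: solve Rachford–Rice at each trial T, then check hF = ψ·hV(T) + (1−ψ)·hL(T).
  T = 334.7 K: K = (3.199, 0.238), RR gives ψ = 0.067, H_out = 1.817 kJ/mol
  T = 375.1 K: K = (4.814, 0.443), RR gives ψ = 0.345, H_out = 16.282 kJ/mol
  T = 354.9 K: K = (3.970, 0.330), RR gives ψ = 0.203, H_out = 9.224 kJ/mol
  T = 344.8 K: K = (3.575, 0.282), RR gives ψ = 0.137, H_out = 5.633 kJ/mol
  T = 349.9 K: K = (3.772, 0.306), RR gives ψ = 0.171, H_out = 7.465 kJ/mol
  T = 352.4 K: K = (3.871, 0.318), RR gives ψ = 0.187, H_out = 8.348 kJ/mol
  T = 351.1 K: K = (3.819, 0.312), RR gives ψ = 0.178, H_out = 7.890 kJ/mol
Linear interpolation between T = 351.1 (H_out = 7.890) and T = 352.4 (H_out = 8.348) on hF = 8.04 gives T ≈ 351.5 K, at which ψ = 0.18.

T = 351.5 K, V/F = 0.18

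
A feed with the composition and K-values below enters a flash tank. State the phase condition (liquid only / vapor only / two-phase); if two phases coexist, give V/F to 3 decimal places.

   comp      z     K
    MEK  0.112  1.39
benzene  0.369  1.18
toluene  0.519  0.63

liquid only

ΣzᵢKᵢ = 0.918; Σzᵢ/Kᵢ = 1.217.
Since ΣzᵢKᵢ < 1 the mixture is below its bubble point — single liquid phase.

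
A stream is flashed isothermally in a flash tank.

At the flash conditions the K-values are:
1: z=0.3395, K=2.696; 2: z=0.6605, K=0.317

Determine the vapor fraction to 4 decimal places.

Let ψ = V/F and solve Σ zᵢ(Kᵢ−1)/(1+ψ(Kᵢ−1)) = 0.
g(0) = ΣzᵢKᵢ − 1 = 0.1247 and g(1) = 1 − Σzᵢ/Kᵢ = -1.2095, so a root lies in (0, 1).
Newton–Raphson from ψ = 0.37:
  ψ = 0.3700: g = -0.24989, g' = -0.9204 → ψ = 0.0985
  ψ = 0.0985: g = 0.00971, g' = -1.0711 → ψ = 0.1076
Converged at ψ = 0.1076.

ψ = 0.1076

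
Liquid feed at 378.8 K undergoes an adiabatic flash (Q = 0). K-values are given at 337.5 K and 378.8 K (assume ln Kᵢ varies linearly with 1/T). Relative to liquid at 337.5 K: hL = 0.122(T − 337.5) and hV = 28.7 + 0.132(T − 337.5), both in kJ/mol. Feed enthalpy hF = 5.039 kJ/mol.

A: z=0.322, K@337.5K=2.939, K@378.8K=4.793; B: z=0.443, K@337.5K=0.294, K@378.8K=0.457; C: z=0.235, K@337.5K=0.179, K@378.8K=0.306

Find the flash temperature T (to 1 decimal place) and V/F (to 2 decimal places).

Adiabatic flash: solve Rachford–Rice at each trial T, then check hF = ψ·hV(T) + (1−ψ)·hL(T).
  T = 337.5 K: K = (2.939, 0.294, 0.179), RR gives ψ = 0.082, H_out = 2.351 kJ/mol
  T = 378.8 K: K = (4.793, 0.457, 0.306), RR gives ψ = 0.360, H_out = 15.517 kJ/mol
  T = 358.1 K: K = (3.804, 0.371, 0.238), RR gives ψ = 0.234, H_out = 9.286 kJ/mol
  T = 347.8 K: K = (3.357, 0.331, 0.207), RR gives ψ = 0.164, H_out = 5.990 kJ/mol
  T = 342.6 K: K = (3.142, 0.312, 0.193), RR gives ψ = 0.125, H_out = 4.209 kJ/mol
  T = 345.2 K: K = (3.248, 0.322, 0.200), RR gives ψ = 0.145, H_out = 5.112 kJ/mol
  T = 343.9 K: K = (3.195, 0.317, 0.196), RR gives ψ = 0.135, H_out = 4.664 kJ/mol
Linear interpolation between T = 343.9 (H_out = 4.664) and T = 345.2 (H_out = 5.112) on hF = 5.039 gives T ≈ 345.0 K, at which ψ = 0.14.

T = 345.0 K, V/F = 0.14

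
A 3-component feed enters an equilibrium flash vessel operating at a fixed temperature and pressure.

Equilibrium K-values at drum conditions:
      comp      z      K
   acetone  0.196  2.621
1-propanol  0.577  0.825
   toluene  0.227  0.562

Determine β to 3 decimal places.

β = 0.277

Material balance + equilibrium reduce to Σ zᵢ(Kᵢ−1)/(1+β(Kᵢ−1)) = 0.
Check two-phase: ΣzᵢKᵢ = 1.117 > 1 and Σzᵢ/Kᵢ = 1.178 > 1, so g(0) = 0.117 > 0 and g(1) = -0.178 < 0.
Iterate (Newton) starting at β = 0.5:
  β = 0.500: g = -0.0625, g' = -0.250 → β = 0.250
  β = 0.250: g = 0.0089, g' = -0.335 → β = 0.276
  β = 0.276: g = 0.0002, g' = -0.322 → β = 0.277
Converged at β = 0.277.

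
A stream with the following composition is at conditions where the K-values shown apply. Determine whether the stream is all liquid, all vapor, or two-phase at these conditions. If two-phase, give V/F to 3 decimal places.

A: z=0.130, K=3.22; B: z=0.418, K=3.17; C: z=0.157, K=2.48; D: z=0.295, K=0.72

ΣzᵢKᵢ = 2.345; Σzᵢ/Kᵢ = 0.645.
Since Σzᵢ/Kᵢ < 1 the mixture is above its dew point — single vapor phase.

all vapor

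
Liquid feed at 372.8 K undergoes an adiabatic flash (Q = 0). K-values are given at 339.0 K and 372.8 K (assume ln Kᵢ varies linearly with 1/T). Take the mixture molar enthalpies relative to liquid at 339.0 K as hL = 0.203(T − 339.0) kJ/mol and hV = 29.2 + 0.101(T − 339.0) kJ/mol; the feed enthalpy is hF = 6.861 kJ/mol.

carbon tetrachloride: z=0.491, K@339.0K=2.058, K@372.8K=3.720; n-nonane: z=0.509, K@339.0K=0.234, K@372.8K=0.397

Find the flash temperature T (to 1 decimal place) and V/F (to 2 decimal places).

T = 341.9 K, V/F = 0.22

Adiabatic flash: solve Rachford–Rice at each trial T, then check hF = ψ·hV(T) + (1−ψ)·hL(T).
  T = 339.0 K: K = (2.058, 0.234), RR gives ψ = 0.160, H_out = 4.669 kJ/mol
  T = 372.8 K: K = (3.720, 0.397), RR gives ψ = 0.627, H_out = 23.011 kJ/mol
  T = 355.9 K: K = (2.806, 0.309), RR gives ψ = 0.428, H_out = 15.201 kJ/mol
  T = 347.4 K: K = (2.410, 0.269), RR gives ψ = 0.311, H_out = 10.522 kJ/mol
  T = 343.2 K: K = (2.229, 0.251), RR gives ψ = 0.242, H_out = 7.807 kJ/mol
  T = 341.1 K: K = (2.142, 0.243), RR gives ψ = 0.203, H_out = 6.301 kJ/mol
Linear interpolation between T = 341.1 (H_out = 6.301) and T = 343.2 (H_out = 7.807) on hF = 6.861 gives T ≈ 341.9 K, at which ψ = 0.22.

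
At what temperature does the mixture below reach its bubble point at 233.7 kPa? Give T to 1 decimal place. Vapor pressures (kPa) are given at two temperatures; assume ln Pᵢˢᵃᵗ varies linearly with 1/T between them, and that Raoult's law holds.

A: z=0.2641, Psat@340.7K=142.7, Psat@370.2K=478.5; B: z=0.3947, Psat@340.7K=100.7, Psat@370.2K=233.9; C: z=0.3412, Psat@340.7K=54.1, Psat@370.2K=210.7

Bubble-point temperature: ΣzᵢPᵢˢᵃᵗ(T) = P. Interpolate ln Pᵢˢᵃᵗ = aᵢ + bᵢ/T.
  T = 340.7 K: ΣzᵢPᵢˢᵃᵗ = 95.89 kPa
  T = 370.2 K: ΣzᵢPᵢˢᵃᵗ = 290.58 kPa
  T = 355.4 K: ΣzᵢPᵢˢᵃᵗ = 169.56 kPa
  T = 362.8 K: ΣzᵢPᵢˢᵃᵗ = 222.92 kPa
  T = 366.5 K: ΣzᵢPᵢˢᵃᵗ = 254.78 kPa
  T = 364.6 K: ΣzᵢPᵢˢᵃᵗ = 237.95 kPa
Interpolating between 362.8 K and 364.6 K gives T ≈ 364.1 K.

T = 364.1 K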